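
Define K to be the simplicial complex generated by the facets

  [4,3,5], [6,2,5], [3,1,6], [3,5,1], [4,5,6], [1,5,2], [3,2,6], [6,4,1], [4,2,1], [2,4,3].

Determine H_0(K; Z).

H_0 = Z.

We work with the vertex ordering 1 < 2 < 3 < 4 < 5 < 6. The simplices of K, each written with vertices in increasing order, are:

  0-simplices (6): [1], [2], [3], [4], [5], [6]
  1-simplices (15): [1,2], [1,3], [1,4], [1,5], [1,6], [2,3], [2,4], [2,5], [2,6], [3,4], [3,5], [3,6], [4,5], [4,6], [5,6]
  2-simplices (10): [1,2,4], [1,2,5], [1,3,5], [1,3,6], [1,4,6], [2,3,4], [2,3,6], [2,5,6], [3,4,5], [4,5,6]

Hence C_0 ≅ Z^6, C_1 ≅ Z^15, C_2 ≅ Z^10.

The boundary map ∂_1: C_1 → C_0 maps an edge to its endpoints' difference, ∂[p,q] = q − p. For instance
  ∂[4,5] = [5] − [4].
The resulting 6×15 matrix has rank 5, and its Smith normal form has invariant factors (1,1,1,1,1).

Boundary ∂_2: C_2 → C_1 sends each 2-simplex [p,q,r] to [q,r] − [p,r] + [p,q]. For instance
  ∂[2,3,6] = [3,6] − [2,6] + [2,3],
  ∂[3,4,5] = [4,5] − [3,5] + [3,4].
The resulting 15×10 matrix has rank 10, and its Smith normal form has invariant factors (1,1,1,1,1,1,1,1,1,2).

Now H_k = ker ∂_k / im ∂_{k+1}, so:

  H_0: rank C_0 − rank ∂_1 = 6 − 5 = 1, and the invariant factors of ∂_1 are all 1, so H_0 ≅ Z.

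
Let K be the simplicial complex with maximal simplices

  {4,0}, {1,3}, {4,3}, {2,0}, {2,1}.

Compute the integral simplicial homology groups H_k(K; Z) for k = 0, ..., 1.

H_0 ≅ Z,  H_1 ≅ Z.

Order the vertices as 0 < 1 < 2 < 3 < 4. Listing each simplex with vertices in this order, K has dimension 1 with simplices:

  0-simplices (5): [0], [1], [2], [3], [4]
  1-simplices (5): [0,2], [0,4], [1,2], [1,3], [3,4]

giving chain groups C_0 ≅ Z^5, C_1 ≅ Z^5.

Boundary ∂_1: C_1 → C_0 is given by ∂[p,q] = [q] − [p]. For instance
  ∂[3,4] = [4] − [3].
As a 5×5 matrix over Z this has rank 4, with invariant factors (1,1,1,1).

Now H_k = ker ∂_k / im ∂_{k+1}, so:

  H_0: rank C_0 − rank ∂_1 = 5 − 4 = 1, and the invariant factors of ∂_1 are all 1, so H_0 ≅ Z.
  H_1: rank ker ∂_1 − rank ∂_2 = (5 − 4) − 0 = 1, and there is no ∂_2, so H_1 ≅ Z.

(K is a triangulation of the circle S^1.)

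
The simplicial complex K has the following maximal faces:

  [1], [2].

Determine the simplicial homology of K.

We work with the vertex ordering 1 < 2. The simplices of K, each written with vertices in increasing order, are:

  0-simplices (2): [1], [2]

giving chain groups C_0 ≅ Z^2.

From H_k ≅ ker(∂_k) / im(∂_{k+1}) we obtain:

  H_0: rank C_0 − rank ∂_1 = 2 − 0 = 2, and there is no ∂_1, so H_0 = Z^2.

H_0 = Z^2.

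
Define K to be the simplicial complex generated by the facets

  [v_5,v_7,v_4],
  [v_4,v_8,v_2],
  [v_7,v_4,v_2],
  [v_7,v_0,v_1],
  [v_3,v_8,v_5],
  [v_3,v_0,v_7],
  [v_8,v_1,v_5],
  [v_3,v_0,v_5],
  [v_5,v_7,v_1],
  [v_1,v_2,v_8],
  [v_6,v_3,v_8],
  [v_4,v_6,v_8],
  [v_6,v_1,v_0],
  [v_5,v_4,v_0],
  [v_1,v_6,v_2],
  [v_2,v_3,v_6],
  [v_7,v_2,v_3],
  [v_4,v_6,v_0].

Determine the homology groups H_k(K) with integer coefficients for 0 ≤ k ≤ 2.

Order the vertices as v_0 < v_1 < v_2 < v_3 < v_4 < v_5 < v_6 < v_7 < v_8. Listing each simplex with vertices in this order, K has dimension 2 with simplices:

  0-simplices (9): [v_0], [v_1], [v_2], [v_3], [v_4], [v_5], [v_6], [v_7], [v_8]
  1-simplices (27): (27 of them)
  2-simplices (18): (18 of them)

giving chain groups C_0 ≅ Z^9, C_1 ≅ Z^27, C_2 ≅ Z^18.

Boundary ∂_1: C_1 → C_0 is given by ∂[p,q] = [q] − [p].
The resulting 9×27 matrix has rank 8, and its Smith normal form has invariant factors (1,1,1,1,1,1,1,1).

∂_2: C_2 → C_1 maps a triangle to the signed sum of its edges. For instance
  ∂[v_0,v_3,v_5] = [v_3,v_5] − [v_0,v_5] + [v_0,v_3],
  ∂[v_2,v_3,v_6] = [v_3,v_6] − [v_2,v_6] + [v_2,v_3].
As a 27×18 matrix over Z this has rank 18, with invariant factors (1,1,1,1,1,1,1,1,1,1,1,1,1,1,1,1,1,2).

Now H_k = ker ∂_k / im ∂_{k+1}, so:

  H_0: rank C_0 − rank ∂_1 = 9 − 8 = 1, and the invariant factors of ∂_1 are all 1, so H_0 ≅ Z.
  H_1: rank ker ∂_1 − rank ∂_2 = (27 − 8) − 18 = 1, and ∂_2 has invariant factor 2 > 1, so H_1 ≅ Z ⊕ Z/2.
  H_2: rank ker ∂_2 − rank ∂_3 = (18 − 18) − 0 = 0, and there is no ∂_3, so H_2 ≅ 0.

(K is a triangulation of the Klein bottle.)

H_0 ≅ Z,  H_1 ≅ Z ⊕ Z/2,  H_2 = 0.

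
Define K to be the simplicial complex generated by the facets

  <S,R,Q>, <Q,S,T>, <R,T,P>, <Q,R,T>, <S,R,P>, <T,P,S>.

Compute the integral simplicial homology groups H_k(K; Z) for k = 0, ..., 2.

H_0 = Z,  H_1 = 0,  H_2 = Z.

K has 5 vertices, 9 edges, 6 triangles.
rank ∂_0 = 0, rank ∂_1 = 4 ⇒ b_0 = 5 − 0 − 4 = 1; all invariant factors of ∂_1 are 1 so no torsion. So H_0 = Z.
rank ∂_1 = 4, rank ∂_2 = 5 ⇒ b_1 = 9 − 4 − 5 = 0; all invariant factors of ∂_2 are 1 so no torsion. So H_1 = 0.
rank ∂_2 = 5, rank ∂_3 = 0 ⇒ b_2 = 6 − 5 − 0 = 1. So H_2 = Z.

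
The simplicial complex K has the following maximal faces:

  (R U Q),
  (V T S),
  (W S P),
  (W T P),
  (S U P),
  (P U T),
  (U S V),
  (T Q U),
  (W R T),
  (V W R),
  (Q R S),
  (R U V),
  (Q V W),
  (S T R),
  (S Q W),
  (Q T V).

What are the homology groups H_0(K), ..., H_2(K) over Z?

Fix the vertex order P < Q < R < S < T < U < V < W and write every simplex with vertices in increasing order. Then dim K = 2 and the simplices of K are:

  0-simplices (8): P, Q, R, S, T, U, V, W
  1-simplices (24): PS, PT, PU, PW, QR, QS, QT, QU, QV, QW, RS, RT, RU, RV, RW, ST, SU, SV, SW, TU, TV, TW, UV, VW
  2-simplices (16): PSU, PSW, PTU, PTW, QRS, QRU, QSW, QTU, QTV, QVW, RST, RTW, RUV, RVW, STV, SUV

giving chain groups C_0 ≅ Z^8, C_1 ≅ Z^24, C_2 ≅ Z^16.

Boundary ∂_1: C_1 → C_0 is given by ∂[p,q] = [q] − [p].
This gives a 8×24 integer matrix of rank 7; reducing to Smith normal form yields diagonal entries (1,1,1,1,1,1,1).

Boundary ∂_2: C_2 → C_1 acts by ∂[p,q,r] = [q,r] − [p,r] + [p,q]. For instance
  ∂SUV = UV − SV + SU,
  ∂QSW = SW − QW + QS.
The resulting 24×16 matrix has rank 15, and its Smith normal form has invariant factors (1,1,1,1,1,1,1,1,1,1,1,1,1,1,1).

Now H_k = ker ∂_k / im ∂_{k+1}, so:

  H_0: rank C_0 − rank ∂_1 = 8 − 7 = 1, and the invariant factors of ∂_1 are all 1, so H_0 = Z.
  H_1: rank ker ∂_1 − rank ∂_2 = (24 − 7) − 15 = 2, and the invariant factors of ∂_2 are all 1, so H_1 = Z^2.
  H_2: rank ker ∂_2 − rank ∂_3 = (16 − 15) − 0 = 1, and there is no ∂_3, so H_2 = Z.

(K is a triangulation of the torus T^2.)

H_0 = Z,  H_1 = Z^2,  H_2 = Z.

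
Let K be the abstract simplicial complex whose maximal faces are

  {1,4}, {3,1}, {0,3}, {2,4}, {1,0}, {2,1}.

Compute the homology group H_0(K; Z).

H_0 = Z.

Take the total order 0 < 1 < 2 < 3 < 4 on the vertex set. Then K (dimension 1) consists of the simplices:

  0-simplices (5): [0], [1], [2], [3], [4]
  1-simplices (6): [0,1], [0,3], [1,2], [1,3], [1,4], [2,4]

giving chain groups C_0 ≅ Z^5, C_1 ≅ Z^6.

Boundary ∂_1: C_1 → C_0 maps an edge to its endpoints' difference, ∂[p,q] = q − p. For instance
  ∂[0,1] = [1] − [0].
The 5×6 boundary matrix has rank 4 and Smith normal form diag(1,1,1,1).

Reading off H_k = ker ∂_k / im ∂_{k+1}:

  H_0: rank C_0 − rank ∂_1 = 5 − 4 = 1, and the invariant factors of ∂_1 are all 1, so H_0 ≅ Z.

(K is a triangulation of a wedge of 2 circles.)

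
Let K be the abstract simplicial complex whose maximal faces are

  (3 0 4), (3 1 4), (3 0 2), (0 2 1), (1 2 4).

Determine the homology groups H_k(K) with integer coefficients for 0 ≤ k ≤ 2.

Order the vertices as 0 < 1 < 2 < 3 < 4. Listing each simplex with vertices in this order, K has dimension 2 with simplices:

  0-simplices (5): [0], [1], [2], [3], [4]
  1-simplices (10): [0,1], [0,2], [0,3], [0,4], [1,2], [1,3], [1,4], [2,3], [2,4], [3,4]
  2-simplices (5): [0,1,2], [0,2,3], [0,3,4], [1,2,4], [1,3,4]

Hence C_0 ≅ Z^5, C_1 ≅ Z^10, C_2 ≅ Z^5.

∂_1: C_1 → C_0 maps an edge to its endpoints' difference, ∂[p,q] = q − p. For instance
  ∂[0,1] = [1] − [0].
The 5×10 boundary matrix has rank 4 and Smith normal form diag(1,1,1,1).

∂_2: C_2 → C_1 maps a triangle to the signed sum of its edges. For instance
  ∂[1,2,4] = [2,4] − [1,4] + [1,2],
  ∂[1,3,4] = [3,4] − [1,4] + [1,3].
As a 10×5 matrix over Z this has rank 5, with invariant factors (1,1,1,1,1).

Reading off H_k = ker ∂_k / im ∂_{k+1}:

  H_0: rank C_0 − rank ∂_1 = 5 − 4 = 1, and the invariant factors of ∂_1 are all 1, so H_0 ≅ Z.
  H_1: rank ker ∂_1 − rank ∂_2 = (10 − 4) − 5 = 1, and the invariant factors of ∂_2 are all 1, so H_1 ≅ Z.
  H_2: rank ker ∂_2 − rank ∂_3 = (5 − 5) − 0 = 0, and there is no ∂_3, so H_2 ≅ 0.

H_0 ≅ Z,  H_1 ≅ Z,  H_2 = 0.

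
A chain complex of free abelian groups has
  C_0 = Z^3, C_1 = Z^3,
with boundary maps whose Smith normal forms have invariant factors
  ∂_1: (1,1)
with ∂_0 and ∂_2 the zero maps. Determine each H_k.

H_0: b_0 = 3 − 0 − 2 = 1; torsion from ∂_1 factors > 1: none. So H_0 = Z.
H_1: b_1 = 3 − 2 − 0 = 1; torsion from ∂_2 factors > 1: none. So H_1 = Z.

H_0 = Z,  H_1 = Z.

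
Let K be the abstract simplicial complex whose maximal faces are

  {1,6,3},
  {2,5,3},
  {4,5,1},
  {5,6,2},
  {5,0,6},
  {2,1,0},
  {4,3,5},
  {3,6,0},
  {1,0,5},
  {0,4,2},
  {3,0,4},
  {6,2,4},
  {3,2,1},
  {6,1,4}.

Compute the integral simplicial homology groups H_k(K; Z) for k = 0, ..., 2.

H_0 = Z,  H_1 = Z^2,  H_2 = Z.

We work with the vertex ordering 0 < 1 < 2 < 3 < 4 < 5 < 6. The simplices of K, each written with vertices in increasing order, are:

  0-simplices (7): [0], [1], [2], [3], [4], [5], [6]
  1-simplices (21): [0,1], [0,2], [0,3], [0,4], [0,5], [0,6], [1,2], [1,3], [1,4], [1,5], [1,6], [2,3], [2,4], [2,5], [2,6], [3,4], [3,5], [3,6], [4,5], [4,6], [5,6]
  2-simplices (14): [0,1,2], [0,1,5], [0,2,4], [0,3,4], [0,3,6], [0,5,6], [1,2,3], [1,3,6], [1,4,5], [1,4,6], [2,3,5], [2,4,6], [2,5,6], [3,4,5]

Hence C_0 ≅ Z^7, C_1 ≅ Z^21, C_2 ≅ Z^14.

∂_1: C_1 → C_0 sends each edge [p,q] (with p < q) to q − p. For instance
  ∂[0,6] = [6] − [0].
This gives a 7×21 integer matrix of rank 6; reducing to Smith normal form yields diagonal entries (1,1,1,1,1,1).

∂_2: C_2 → C_1 acts by ∂[p,q,r] = [q,r] − [p,r] + [p,q]. For instance
  ∂[0,2,4] = [2,4] − [0,4] + [0,2],
  ∂[0,1,2] = [1,2] − [0,2] + [0,1].
As a 21×14 matrix over Z this has rank 13, with invariant factors (1,1,1,1,1,1,1,1,1,1,1,1,1).

From H_k ≅ ker(∂_k) / im(∂_{k+1}) we obtain:

  H_0: rank C_0 − rank ∂_1 = 7 − 6 = 1, and the invariant factors of ∂_1 are all 1, so H_0 = Z.
  H_1: rank ker ∂_1 − rank ∂_2 = (21 − 6) − 13 = 2, and the invariant factors of ∂_2 are all 1, so H_1 = Z^2.
  H_2: rank ker ∂_2 − rank ∂_3 = (14 − 13) − 0 = 1, and there is no ∂_3, so H_2 = Z.

As a check, the Euler characteristic is 7 − 21 + 14 = 0, which agrees with 1 − 2 + 1 = 0.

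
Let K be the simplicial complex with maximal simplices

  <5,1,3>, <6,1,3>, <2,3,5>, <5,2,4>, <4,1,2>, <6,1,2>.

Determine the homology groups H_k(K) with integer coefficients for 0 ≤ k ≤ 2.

Take the total order 1 < 2 < 3 < 4 < 5 < 6 on the vertex set. Then K (dimension 2) consists of the simplices:

  0-simplices (6): [1], [2], [3], [4], [5], [6]
  1-simplices (12): [1,2], [1,3], [1,4], [1,5], [1,6], [2,3], [2,4], [2,5], [2,6], [3,5], [3,6], [4,5]
  2-simplices (6): [1,2,4], [1,2,6], [1,3,5], [1,3,6], [2,3,5], [2,4,5]

giving chain groups C_0 ≅ Z^6, C_1 ≅ Z^12, C_2 ≅ Z^6.

∂_1: C_1 → C_0 is given by ∂[p,q] = [q] − [p].
The 6×12 boundary matrix has rank 5 and Smith normal form diag(1,1,1,1,1).

The boundary map ∂_2: C_2 → C_1 maps a triangle to the signed sum of its edges. For instance
  ∂[1,2,4] = [2,4] − [1,4] + [1,2],
  ∂[2,4,5] = [4,5] − [2,5] + [2,4].
The resulting 12×6 matrix has rank 6, and its Smith normal form has invariant factors (1,1,1,1,1,1).

From H_k ≅ ker(∂_k) / im(∂_{k+1}) we obtain:

  H_0: rank C_0 − rank ∂_1 = 6 − 5 = 1, and the invariant factors of ∂_1 are all 1, so H_0 ≅ Z.
  H_1: rank ker ∂_1 − rank ∂_2 = (12 − 5) − 6 = 1, and the invariant factors of ∂_2 are all 1, so H_1 ≅ Z.
  H_2: rank ker ∂_2 − rank ∂_3 = (6 − 6) − 0 = 0, and there is no ∂_3, so H_2 ≅ 0.

H_0 = Z,  H_1 = Z,  H_2 = 0.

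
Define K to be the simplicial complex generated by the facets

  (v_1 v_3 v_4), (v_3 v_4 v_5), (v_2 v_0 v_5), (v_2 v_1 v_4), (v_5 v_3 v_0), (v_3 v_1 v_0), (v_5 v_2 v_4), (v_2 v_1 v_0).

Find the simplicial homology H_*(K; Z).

Fix the vertex order v_0 < v_1 < v_2 < v_3 < v_4 < v_5 and write every simplex with vertices in increasing order. Then dim K = 2 and the simplices of K are:

  0-simplices (6): [v_0], [v_1], [v_2], [v_3], [v_4], [v_5]
  1-simplices (12): [v_0,v_1], [v_0,v_2], [v_0,v_3], [v_0,v_5], [v_1,v_2], [v_1,v_3], [v_1,v_4], [v_2,v_4], [v_2,v_5], [v_3,v_4], [v_3,v_5], [v_4,v_5]
  2-simplices (8): [v_0,v_1,v_2], [v_0,v_1,v_3], [v_0,v_2,v_5], [v_0,v_3,v_5], [v_1,v_2,v_4], [v_1,v_3,v_4], [v_2,v_4,v_5], [v_3,v_4,v_5]

so the chain groups are C_0 ≅ Z^6, C_1 ≅ Z^12, C_2 ≅ Z^8.

Boundary ∂_1: C_1 → C_0 maps an edge to its endpoints' difference, ∂[p,q] = q − p.
This gives a 6×12 integer matrix of rank 5; reducing to Smith normal form yields diagonal entries (1,1,1,1,1).

The boundary map ∂_2: C_2 → C_1 maps a triangle to the signed sum of its edges. For instance
  ∂[v_0,v_1,v_2] = [v_1,v_2] − [v_0,v_2] + [v_0,v_1],
  ∂[v_0,v_2,v_5] = [v_2,v_5] − [v_0,v_5] + [v_0,v_2].
As a 12×8 matrix over Z this has rank 7, with invariant factors (1,1,1,1,1,1,1).

Reading off H_k = ker ∂_k / im ∂_{k+1}:

  H_0: rank C_0 − rank ∂_1 = 6 − 5 = 1, and the invariant factors of ∂_1 are all 1, so H_0 ≅ Z.
  H_1: rank ker ∂_1 − rank ∂_2 = (12 − 5) − 7 = 0, and the invariant factors of ∂_2 are all 1, so H_1 ≅ 0.
  H_2: rank ker ∂_2 − rank ∂_3 = (8 − 7) − 0 = 1, and there is no ∂_3, so H_2 ≅ Z.

(K is a triangulation of the 2-sphere S^2.)

H_0 ≅ Z,  H_1 = 0,  H_2 ≅ Z.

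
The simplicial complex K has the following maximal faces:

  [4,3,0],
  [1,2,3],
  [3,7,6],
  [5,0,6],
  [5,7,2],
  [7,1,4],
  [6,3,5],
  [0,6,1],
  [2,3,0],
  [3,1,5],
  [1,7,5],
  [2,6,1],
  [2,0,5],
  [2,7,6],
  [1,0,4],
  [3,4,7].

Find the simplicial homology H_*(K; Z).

Order the vertices as 0 < 1 < 2 < 3 < 4 < 5 < 6 < 7. Listing each simplex with vertices in this order, K has dimension 2 with simplices:

  0-simplices (8): [0], [1], [2], [3], [4], [5], [6], [7]
  1-simplices (24): (24 of them)
  2-simplices (16): [0,1,4], [0,1,6], [0,2,3], [0,2,5], [0,3,4], [0,5,6], [1,2,3], [1,2,6], [1,3,5], [1,4,7], [1,5,7], [2,5,7], [2,6,7], [3,4,7], [3,5,6], [3,6,7]

so the chain groups are C_0 ≅ Z^8, C_1 ≅ Z^24, C_2 ≅ Z^16.

The boundary map ∂_1: C_1 → C_0 sends each edge [p,q] (with p < q) to q − p.
As a 8×24 matrix over Z this has rank 7, with invariant factors (1,1,1,1,1,1,1).

∂_2: C_2 → C_1 sends each 2-simplex [p,q,r] to [q,r] − [p,r] + [p,q]. For instance
  ∂[0,3,4] = [3,4] − [0,4] + [0,3],
  ∂[1,2,6] = [2,6] − [1,6] + [1,2].
The 24×16 boundary matrix has rank 15 and Smith normal form diag(1,1,1,1,1,1,1,1,1,1,1,1,1,1,1).

From H_k ≅ ker(∂_k) / im(∂_{k+1}) we obtain:

  H_0: rank C_0 − rank ∂_1 = 8 − 7 = 1, and the invariant factors of ∂_1 are all 1, so H_0 ≅ Z.
  H_1: rank ker ∂_1 − rank ∂_2 = (24 − 7) − 15 = 2, and the invariant factors of ∂_2 are all 1, so H_1 ≅ Z^2.
  H_2: rank ker ∂_2 − rank ∂_3 = (16 − 15) − 0 = 1, and there is no ∂_3, so H_2 ≅ Z.

As a check, the Euler characteristic is 8 − 24 + 16 = 0, which agrees with 1 − 2 + 1 = 0.
(K is a triangulation of the torus T^2.)

H_0 = Z,  H_1 = Z^2,  H_2 = Z.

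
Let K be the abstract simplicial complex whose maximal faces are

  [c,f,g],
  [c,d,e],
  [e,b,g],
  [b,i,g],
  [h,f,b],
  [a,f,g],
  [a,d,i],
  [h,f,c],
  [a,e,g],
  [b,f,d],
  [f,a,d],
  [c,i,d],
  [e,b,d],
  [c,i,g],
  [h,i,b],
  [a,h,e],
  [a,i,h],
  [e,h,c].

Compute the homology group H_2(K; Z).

H_2 = Z.

We work with the vertex ordering a < b < c < d < e < f < g < h < i. The simplices of K, each written with vertices in increasing order, are:

  0-simplices (9): a, b, c, d, e, f, g, h, i
  1-simplices (27): ad, ae, af, ag, ah, ai, bd, be, bf, bg, bh, bi, cd, ce, cf, cg, ch, ci, de, df, di, eg, eh, fg, fh, gi, hi
  2-simplices (18): adf, adi, aeg, aeh, afg, ahi, bde, bdf, beg, bfh, bgi, bhi, cde, cdi, ceh, cfg, cfh, cgi

so the chain groups are C_0 ≅ Z^9, C_1 ≅ Z^27, C_2 ≅ Z^18.

∂_1: C_1 → C_0 is given by ∂[p,q] = [q] − [p]. For instance
  ∂ag = g − a.
The resulting 9×27 matrix has rank 8, and its Smith normal form has invariant factors (1,1,1,1,1,1,1,1).

The boundary map ∂_2: C_2 → C_1 maps a triangle to the signed sum of its edges. For instance
  ∂cde = de − ce + cd,
  ∂adf = df − af + ad.
As a 27×18 matrix over Z this has rank 17, with invariant factors (1,1,1,1,1,1,1,1,1,1,1,1,1,1,1,1,1).

Computing H_k = (kernel of ∂_k) / (image of ∂_{k+1}):

  H_2: rank ker ∂_2 − rank ∂_3 = (18 − 17) − 0 = 1, and there is no ∂_3, so H_2 ≅ Z.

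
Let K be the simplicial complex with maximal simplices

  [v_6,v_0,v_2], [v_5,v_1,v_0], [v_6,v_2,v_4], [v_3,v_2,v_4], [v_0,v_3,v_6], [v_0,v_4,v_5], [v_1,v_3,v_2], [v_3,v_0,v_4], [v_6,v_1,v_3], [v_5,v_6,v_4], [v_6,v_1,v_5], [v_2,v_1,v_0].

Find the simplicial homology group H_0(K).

K has 7 vertices, 18 edges, 12 triangles.
rank ∂_0 = 0, rank ∂_1 = 6 ⇒ b_0 = 7 − 0 − 6 = 1; all invariant factors of ∂_1 are 1 so no torsion. So H_0 = Z.

H_0 ≅ Z.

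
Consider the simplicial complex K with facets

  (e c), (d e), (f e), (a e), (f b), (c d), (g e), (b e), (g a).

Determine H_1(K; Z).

H_1 ≅ Z^3.

Take the total order a < b < c < d < e < f < g on the vertex set. Then K (dimension 1) consists of the simplices:

  0-simplices (7): a, b, c, d, e, f, g
  1-simplices (9): ae, ag, be, bf, cd, ce, de, ef, eg

Hence C_0 ≅ Z^7, C_1 ≅ Z^9.

∂_1: C_1 → C_0 sends each edge [p,q] (with p < q) to q − p.
As a 7×9 matrix over Z this has rank 6, with invariant factors (1,1,1,1,1,1).

Reading off H_k = ker ∂_k / im ∂_{k+1}:

  H_1: rank ker ∂_1 − rank ∂_2 = (9 − 6) − 0 = 3, and there is no ∂_2, so H_1 = Z^3.

(K is a triangulation of a wedge of 3 circles.)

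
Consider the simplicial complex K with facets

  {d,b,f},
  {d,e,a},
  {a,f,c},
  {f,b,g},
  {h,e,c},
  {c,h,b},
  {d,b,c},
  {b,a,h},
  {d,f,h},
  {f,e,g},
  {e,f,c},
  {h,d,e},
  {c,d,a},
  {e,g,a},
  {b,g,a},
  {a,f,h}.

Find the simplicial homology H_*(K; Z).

H_0 = Z,  H_1 = Z^2,  H_2 = Z.

K has 8 vertices, 24 edges, 16 triangles.
rank ∂_0 = 0, rank ∂_1 = 7 ⇒ b_0 = 8 − 0 − 7 = 1; all invariant factors of ∂_1 are 1 so no torsion. So H_0 = Z.
rank ∂_1 = 7, rank ∂_2 = 15 ⇒ b_1 = 24 − 7 − 15 = 2; all invariant factors of ∂_2 are 1 so no torsion. So H_1 = Z^2.
rank ∂_2 = 15, rank ∂_3 = 0 ⇒ b_2 = 16 − 15 − 0 = 1. So H_2 = Z.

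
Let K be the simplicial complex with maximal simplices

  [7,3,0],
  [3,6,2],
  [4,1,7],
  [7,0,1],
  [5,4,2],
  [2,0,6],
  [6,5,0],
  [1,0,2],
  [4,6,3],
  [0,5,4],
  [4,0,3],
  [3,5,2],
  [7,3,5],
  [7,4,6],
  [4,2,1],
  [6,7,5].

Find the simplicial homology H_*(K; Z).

Fix the vertex order 0 < 1 < 2 < 3 < 4 < 5 < 6 < 7 and write every simplex with vertices in increasing order. Then dim K = 2 and the simplices of K are:

  0-simplices (8): [0], [1], [2], [3], [4], [5], [6], [7]
  1-simplices (24): (24 of them)
  2-simplices (16): [0,1,2], [0,1,7], [0,2,6], [0,3,4], [0,3,7], [0,4,5], [0,5,6], [1,2,4], [1,4,7], [2,3,5], [2,3,6], [2,4,5], [3,4,6], [3,5,7], [4,6,7], [5,6,7]

so the chain groups are C_0 ≅ Z^8, C_1 ≅ Z^24, C_2 ≅ Z^16.

∂_1: C_1 → C_0 sends each edge [p,q] (with p < q) to q − p.
The 8×24 boundary matrix has rank 7 and Smith normal form diag(1,1,1,1,1,1,1).

Boundary ∂_2: C_2 → C_1 maps a triangle to the signed sum of its edges. For instance
  ∂[0,3,7] = [3,7] − [0,7] + [0,3],
  ∂[3,5,7] = [5,7] − [3,7] + [3,5].
The resulting 24×16 matrix has rank 15, and its Smith normal form has invariant factors (1,1,1,1,1,1,1,1,1,1,1,1,1,1,1).

Now H_k = ker ∂_k / im ∂_{k+1}, so:

  H_0: rank C_0 − rank ∂_1 = 8 − 7 = 1, and the invariant factors of ∂_1 are all 1, so H_0 = Z.
  H_1: rank ker ∂_1 − rank ∂_2 = (24 − 7) − 15 = 2, and the invariant factors of ∂_2 are all 1, so H_1 = Z^2.
  H_2: rank ker ∂_2 − rank ∂_3 = (16 − 15) − 0 = 1, and there is no ∂_3, so H_2 = Z.

H_0 ≅ Z,  H_1 ≅ Z^2,  H_2 ≅ Z.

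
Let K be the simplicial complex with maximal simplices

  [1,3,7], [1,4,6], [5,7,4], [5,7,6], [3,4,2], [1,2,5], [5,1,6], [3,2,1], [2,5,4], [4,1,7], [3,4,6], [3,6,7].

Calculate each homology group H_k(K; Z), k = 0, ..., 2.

H_0 = Z,  H_1 = Z/2,  H_2 = 0.

K has 7 vertices, 18 edges, 12 triangles.
rank ∂_0 = 0, rank ∂_1 = 6 ⇒ b_0 = 7 − 0 − 6 = 1; all invariant factors of ∂_1 are 1 so no torsion. So H_0 = Z.
rank ∂_1 = 6, rank ∂_2 = 12 ⇒ b_1 = 18 − 6 − 12 = 0; ∂_2 has invariant factor(s) [2] giving torsion. So H_1 = Z/2.
rank ∂_2 = 12, rank ∂_3 = 0 ⇒ b_2 = 12 − 12 − 0 = 0. So H_2 = 0.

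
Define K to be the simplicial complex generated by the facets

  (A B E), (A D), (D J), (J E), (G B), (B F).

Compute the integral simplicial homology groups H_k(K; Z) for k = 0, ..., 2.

H_0 ≅ Z,  H_1 ≅ Z,  H_2 = 0.

Take the total order A < B < D < E < F < G < J on the vertex set. Then K (dimension 2) consists of the simplices:

  0-simplices (7): A, B, D, E, F, G, J
  1-simplices (8): AB, AD, AE, BE, BF, BG, DJ, EJ
  2-simplices (1): ABE

so the chain groups are C_0 ≅ Z^7, C_1 ≅ Z^8, C_2 ≅ Z^1.

∂_1: C_1 → C_0 sends each edge [p,q] (with p < q) to q − p.
The 7×8 boundary matrix has rank 6 and Smith normal form diag(1,1,1,1,1,1).

∂_2: C_2 → C_1 acts by ∂[p,q,r] = [q,r] − [p,r] + [p,q]. For instance
  ∂ABE = BE − AE + AB.
The 8×1 boundary matrix has rank 1 and Smith normal form diag(1).

From H_k ≅ ker(∂_k) / im(∂_{k+1}) we obtain:

  H_0: rank C_0 − rank ∂_1 = 7 − 6 = 1, and the invariant factors of ∂_1 are all 1, so H_0 = Z.
  H_1: rank ker ∂_1 − rank ∂_2 = (8 − 6) − 1 = 1, and the invariant factors of ∂_2 are all 1, so H_1 = Z.
  H_2: rank ker ∂_2 − rank ∂_3 = (1 − 1) − 0 = 0, and there is no ∂_3, so H_2 = 0.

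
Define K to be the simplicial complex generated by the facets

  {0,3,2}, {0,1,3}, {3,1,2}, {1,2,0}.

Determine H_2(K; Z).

H_2 ≅ Z.

Order the vertices as 0 < 1 < 2 < 3. Listing each simplex with vertices in this order, K has dimension 2 with simplices:

  0-simplices (4): [0], [1], [2], [3]
  1-simplices (6): [0,1], [0,2], [0,3], [1,2], [1,3], [2,3]
  2-simplices (4): [0,1,2], [0,1,3], [0,2,3], [1,2,3]

so the chain groups are C_0 ≅ Z^4, C_1 ≅ Z^6, C_2 ≅ Z^4.

The boundary map ∂_1: C_1 → C_0 is given by ∂[p,q] = [q] − [p]. For instance
  ∂[2,3] = [3] − [2].
This gives a 4×6 integer matrix of rank 3; reducing to Smith normal form yields diagonal entries (1,1,1).

Boundary ∂_2: C_2 → C_1 acts by ∂[p,q,r] = [q,r] − [p,r] + [p,q]. For instance
  ∂[0,1,2] = [1,2] − [0,2] + [0,1],
  ∂[1,2,3] = [2,3] − [1,3] + [1,2].
This gives a 6×4 integer matrix of rank 3; reducing to Smith normal form yields diagonal entries (1,1,1).

Now H_k = ker ∂_k / im ∂_{k+1}, so:

  H_2: rank ker ∂_2 − rank ∂_3 = (4 − 3) − 0 = 1, and there is no ∂_3, so H_2 ≅ Z.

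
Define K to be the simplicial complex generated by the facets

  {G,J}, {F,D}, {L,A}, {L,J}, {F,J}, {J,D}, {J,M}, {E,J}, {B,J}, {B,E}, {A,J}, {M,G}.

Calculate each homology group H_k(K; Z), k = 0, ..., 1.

Order the vertices as A < B < D < E < F < G < J < L < M. Listing each simplex with vertices in this order, K has dimension 1 with simplices:

  0-simplices (9): A, B, D, E, F, G, J, L, M
  1-simplices (12): AJ, AL, BE, BJ, DF, DJ, EJ, FJ, GJ, GM, JL, JM

so the chain groups are C_0 ≅ Z^9, C_1 ≅ Z^12.

Boundary ∂_1: C_1 → C_0 sends each edge [p,q] (with p < q) to q − p. For instance
  ∂AJ = J − A.
The resulting 9×12 matrix has rank 8, and its Smith normal form has invariant factors (1,1,1,1,1,1,1,1).

From H_k ≅ ker(∂_k) / im(∂_{k+1}) we obtain:

  H_0: rank C_0 − rank ∂_1 = 9 − 8 = 1, and the invariant factors of ∂_1 are all 1, so H_0 ≅ Z.
  H_1: rank ker ∂_1 − rank ∂_2 = (12 − 8) − 0 = 4, and there is no ∂_2, so H_1 ≅ Z^4.

(K is a triangulation of a wedge of 4 circles.)

H_0 = Z,  H_1 = Z^4.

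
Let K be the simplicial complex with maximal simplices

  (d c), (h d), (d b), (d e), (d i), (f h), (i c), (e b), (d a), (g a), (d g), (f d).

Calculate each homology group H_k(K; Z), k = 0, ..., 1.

H_0 = Z,  H_1 = Z^4.

We work with the vertex ordering a < b < c < d < e < f < g < h < i. The simplices of K, each written with vertices in increasing order, are:

  0-simplices (9): a, b, c, d, e, f, g, h, i
  1-simplices (12): ad, ag, bd, be, cd, ci, de, df, dg, dh, di, fh

giving chain groups C_0 ≅ Z^9, C_1 ≅ Z^12.

Boundary ∂_1: C_1 → C_0 maps an edge to its endpoints' difference, ∂[p,q] = q − p. For instance
  ∂di = i − d.
This gives a 9×12 integer matrix of rank 8; reducing to Smith normal form yields diagonal entries (1,1,1,1,1,1,1,1).

From H_k ≅ ker(∂_k) / im(∂_{k+1}) we obtain:

  H_0: rank C_0 − rank ∂_1 = 9 − 8 = 1, and the invariant factors of ∂_1 are all 1, so H_0 = Z.
  H_1: rank ker ∂_1 − rank ∂_2 = (12 − 8) − 0 = 4, and there is no ∂_2, so H_1 = Z^4.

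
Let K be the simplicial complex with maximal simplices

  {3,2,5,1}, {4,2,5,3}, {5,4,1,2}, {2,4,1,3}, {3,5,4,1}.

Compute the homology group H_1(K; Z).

H_1 ≅ 0.

Take the total order 1 < 2 < 3 < 4 < 5 on the vertex set. Then K (dimension 3) consists of the simplices:

  0-simplices (5): [1], [2], [3], [4], [5]
  1-simplices (10): [1,2], [1,3], [1,4], [1,5], [2,3], [2,4], [2,5], [3,4], [3,5], [4,5]
  2-simplices (10): [1,2,3], [1,2,4], [1,2,5], [1,3,4], [1,3,5], [1,4,5], [2,3,4], [2,3,5], [2,4,5], [3,4,5]
  3-simplices (5): [1,2,3,4], [1,2,3,5], [1,2,4,5], [1,3,4,5], [2,3,4,5]

giving chain groups C_0 ≅ Z^5, C_1 ≅ Z^10, C_2 ≅ Z^10, C_3 ≅ Z^5.

Boundary ∂_1: C_1 → C_0 maps an edge to its endpoints' difference, ∂[p,q] = q − p. For instance
  ∂[4,5] = [5] − [4].
The resulting 5×10 matrix has rank 4, and its Smith normal form has invariant factors (1,1,1,1).

The boundary map ∂_2: C_2 → C_1 sends each 2-simplex [p,q,r] to [q,r] − [p,r] + [p,q]. For instance
  ∂[1,2,4] = [2,4] − [1,4] + [1,2],
  ∂[1,3,5] = [3,5] − [1,5] + [1,3].
This gives a 10×10 integer matrix of rank 6; reducing to Smith normal form yields diagonal entries (1,1,1,1,1,1).

∂_3: C_3 → C_2 sends each 3-simplex σ to the alternating sum Σ_i (−1)^i (σ with its i-th vertex removed). For instance
  ∂[2,3,4,5] = [3,4,5] − [2,4,5] + [2,3,5] − [2,3,4],
  ∂[1,2,3,5] = [2,3,5] − [1,3,5] + [1,2,5] − [1,2,3].
This gives a 10×5 integer matrix of rank 4; reducing to Smith normal form yields diagonal entries (1,1,1,1).

From H_k ≅ ker(∂_k) / im(∂_{k+1}) we obtain:

  H_1: rank ker ∂_1 − rank ∂_2 = (10 − 4) − 6 = 0, and the invariant factors of ∂_2 are all 1, so H_1 ≅ 0.

(K is a triangulation of the 3-sphere S^3.)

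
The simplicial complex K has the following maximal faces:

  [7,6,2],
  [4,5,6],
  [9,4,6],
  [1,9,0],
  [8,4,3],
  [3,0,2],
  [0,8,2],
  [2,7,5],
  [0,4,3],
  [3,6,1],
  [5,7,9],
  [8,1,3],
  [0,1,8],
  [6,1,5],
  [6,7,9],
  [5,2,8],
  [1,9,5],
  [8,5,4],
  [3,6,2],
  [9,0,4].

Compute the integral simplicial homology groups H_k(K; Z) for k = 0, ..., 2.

Take the total order 0 < 1 < 2 < 3 < 4 < 5 < 6 < 7 < 8 < 9 on the vertex set. Then K (dimension 2) consists of the simplices:

  0-simplices (10): [0], [1], [2], [3], [4], [5], [6], [7], [8], [9]
  1-simplices (30): (30 of them)
  2-simplices (20): (20 of them)

Hence C_0 ≅ Z^10, C_1 ≅ Z^30, C_2 ≅ Z^20.

The boundary map ∂_1: C_1 → C_0 maps an edge to its endpoints' difference, ∂[p,q] = q − p.
The resulting 10×30 matrix has rank 9, and its Smith normal form has invariant factors (1,1,1,1,1,1,1,1,1).

The boundary map ∂_2: C_2 → C_1 acts by ∂[p,q,r] = [q,r] − [p,r] + [p,q]. For instance
  ∂[0,2,8] = [2,8] − [0,8] + [0,2],
  ∂[4,6,9] = [6,9] − [4,9] + [4,6].
The resulting 30×20 matrix has rank 20, and its Smith normal form has invariant factors (1,1,1,1,1,1,1,1,1,1,1,1,1,1,1,1,1,1,1,2).

Now H_k = ker ∂_k / im ∂_{k+1}, so:

  H_0: rank C_0 − rank ∂_1 = 10 − 9 = 1, and the invariant factors of ∂_1 are all 1, so H_0 ≅ Z.
  H_1: rank ker ∂_1 − rank ∂_2 = (30 − 9) − 20 = 1, and ∂_2 has invariant factor 2 > 1, so H_1 ≅ Z ⊕ Z/2Z.
  H_2: rank ker ∂_2 − rank ∂_3 = (20 − 20) − 0 = 0, and there is no ∂_3, so H_2 ≅ 0.

As a check, the Euler characteristic is 10 − 30 + 20 = 0, which agrees with 1 − 1 + 0 = 0.
(K is a triangulation of the Klein bottle.)

H_0 ≅ Z,  H_1 ≅ Z ⊕ Z/2Z,  H_2 = 0.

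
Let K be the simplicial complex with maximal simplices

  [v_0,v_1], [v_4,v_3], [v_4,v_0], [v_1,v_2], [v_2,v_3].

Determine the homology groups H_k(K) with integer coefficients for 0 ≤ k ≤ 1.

H_0 = Z,  H_1 = Z.

K has 5 vertices, 5 edges.
rank ∂_0 = 0, rank ∂_1 = 4 ⇒ b_0 = 5 − 0 − 4 = 1; all invariant factors of ∂_1 are 1 so no torsion. So H_0 = Z.
rank ∂_1 = 4, rank ∂_2 = 0 ⇒ b_1 = 5 − 4 − 0 = 1. So H_1 = Z.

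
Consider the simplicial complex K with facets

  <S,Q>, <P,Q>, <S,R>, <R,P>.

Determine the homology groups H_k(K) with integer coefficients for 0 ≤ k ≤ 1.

H_0 ≅ Z,  H_1 ≅ Z.

Take the total order P < Q < R < S on the vertex set. Then K (dimension 1) consists of the simplices:

  0-simplices (4): P, Q, R, S
  1-simplices (4): PQ, PR, QS, RS

giving chain groups C_0 ≅ Z^4, C_1 ≅ Z^4.

∂_1: C_1 → C_0 maps an edge to its endpoints' difference, ∂[p,q] = q − p. For instance
  ∂PR = R − P.
This gives a 4×4 integer matrix of rank 3; reducing to Smith normal form yields diagonal entries (1,1,1).

Computing H_k = (kernel of ∂_k) / (image of ∂_{k+1}):

  H_0: rank C_0 − rank ∂_1 = 4 − 3 = 1, and the invariant factors of ∂_1 are all 1, so H_0 = Z.
  H_1: rank ker ∂_1 − rank ∂_2 = (4 − 3) − 0 = 1, and there is no ∂_2, so H_1 = Z.

(K is a triangulation of the circle S^1.)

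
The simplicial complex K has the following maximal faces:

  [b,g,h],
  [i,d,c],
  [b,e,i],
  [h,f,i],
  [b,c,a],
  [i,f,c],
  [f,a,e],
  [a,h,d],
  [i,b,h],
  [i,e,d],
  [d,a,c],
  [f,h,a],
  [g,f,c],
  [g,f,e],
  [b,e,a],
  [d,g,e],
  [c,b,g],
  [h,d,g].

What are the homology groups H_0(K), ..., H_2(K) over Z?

Fix the vertex order a < b < c < d < e < f < g < h < i and write every simplex with vertices in increasing order. Then dim K = 2 and the simplices of K are:

  0-simplices (9): a, b, c, d, e, f, g, h, i
  1-simplices (27): ab, ac, ad, ae, af, ah, bc, be, bg, bh, bi, cd, cf, cg, ci, de, dg, dh, di, ef, eg, ei, fg, fh, fi, gh, hi
  2-simplices (18): abc, abe, acd, adh, aef, afh, bcg, bei, bgh, bhi, cdi, cfg, cfi, deg, dei, dgh, efg, fhi

Hence C_0 ≅ Z^9, C_1 ≅ Z^27, C_2 ≅ Z^18.

The boundary map ∂_1: C_1 → C_0 is given by ∂[p,q] = [q] − [p]. For instance
  ∂ef = f − e.
The 9×27 boundary matrix has rank 8 and Smith normal form diag(1,1,1,1,1,1,1,1).

Boundary ∂_2: C_2 → C_1 sends each 2-simplex [p,q,r] to [q,r] − [p,r] + [p,q]. For instance
  ∂abe = be − ae + ab,
  ∂bhi = hi − bi + bh.
This gives a 27×18 integer matrix of rank 17; reducing to Smith normal form yields diagonal entries (1,1,1,1,1,1,1,1,1,1,1,1,1,1,1,1,1).

Computing H_k = (kernel of ∂_k) / (image of ∂_{k+1}):

  H_0: rank C_0 − rank ∂_1 = 9 − 8 = 1, and the invariant factors of ∂_1 are all 1, so H_0 = Z.
  H_1: rank ker ∂_1 − rank ∂_2 = (27 − 8) − 17 = 2, and the invariant factors of ∂_2 are all 1, so H_1 = Z^2.
  H_2: rank ker ∂_2 − rank ∂_3 = (18 − 17) − 0 = 1, and there is no ∂_3, so H_2 = Z.

H_0 = Z,  H_1 = Z^2,  H_2 = Z.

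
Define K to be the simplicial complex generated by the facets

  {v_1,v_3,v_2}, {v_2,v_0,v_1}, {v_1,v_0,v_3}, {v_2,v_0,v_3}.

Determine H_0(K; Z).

H_0 ≅ Z.

Take the total order v_0 < v_1 < v_2 < v_3 on the vertex set. Then K (dimension 2) consists of the simplices:

  0-simplices (4): [v_0], [v_1], [v_2], [v_3]
  1-simplices (6): [v_0,v_1], [v_0,v_2], [v_0,v_3], [v_1,v_2], [v_1,v_3], [v_2,v_3]
  2-simplices (4): [v_0,v_1,v_2], [v_0,v_1,v_3], [v_0,v_2,v_3], [v_1,v_2,v_3]

giving chain groups C_0 ≅ Z^4, C_1 ≅ Z^6, C_2 ≅ Z^4.

The boundary map ∂_1: C_1 → C_0 maps an edge to its endpoints' difference, ∂[p,q] = q − p.
The 4×6 boundary matrix has rank 3 and Smith normal form diag(1,1,1).

Boundary ∂_2: C_2 → C_1 maps a triangle to the signed sum of its edges. For instance
  ∂[v_1,v_2,v_3] = [v_2,v_3] − [v_1,v_3] + [v_1,v_2],
  ∂[v_0,v_1,v_3] = [v_1,v_3] − [v_0,v_3] + [v_0,v_1].
This gives a 6×4 integer matrix of rank 3; reducing to Smith normal form yields diagonal entries (1,1,1).

Computing H_k = (kernel of ∂_k) / (image of ∂_{k+1}):

  H_0: rank C_0 − rank ∂_1 = 4 − 3 = 1, and the invariant factors of ∂_1 are all 1, so H_0 ≅ Z.

(K is a triangulation of the 2-sphere S^2.)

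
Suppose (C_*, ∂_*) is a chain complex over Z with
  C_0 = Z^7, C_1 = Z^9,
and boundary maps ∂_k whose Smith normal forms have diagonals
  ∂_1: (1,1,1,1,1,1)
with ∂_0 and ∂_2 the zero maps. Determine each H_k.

H_0: b_0 = 7 − 0 − 6 = 1; torsion from ∂_1 factors > 1: none. So H_0 ≅ Z.
H_1: b_1 = 9 − 6 − 0 = 3; torsion from ∂_2 factors > 1: none. So H_1 ≅ Z^3.

H_0 ≅ Z,  H_1 ≅ Z^3.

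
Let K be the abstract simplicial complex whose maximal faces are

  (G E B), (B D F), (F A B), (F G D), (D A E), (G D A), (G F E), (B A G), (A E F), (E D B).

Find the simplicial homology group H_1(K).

Fix the vertex order A < B < D < E < F < G and write every simplex with vertices in increasing order. Then dim K = 2 and the simplices of K are:

  0-simplices (6): A, B, D, E, F, G
  1-simplices (15): AB, AD, AE, AF, AG, BD, BE, BF, BG, DE, DF, DG, EF, EG, FG
  2-simplices (10): ABF, ABG, ADE, ADG, AEF, BDE, BDF, BEG, DFG, EFG

so the chain groups are C_0 ≅ Z^6, C_1 ≅ Z^15, C_2 ≅ Z^10.

∂_1: C_1 → C_0 is given by ∂[p,q] = [q] − [p]. For instance
  ∂DF = F − D.
The resulting 6×15 matrix has rank 5, and its Smith normal form has invariant factors (1,1,1,1,1).

Boundary ∂_2: C_2 → C_1 acts by ∂[p,q,r] = [q,r] − [p,r] + [p,q]. For instance
  ∂AEF = EF − AF + AE,
  ∂DFG = FG − DG + DF.
As a 15×10 matrix over Z this has rank 10, with invariant factors (1,1,1,1,1,1,1,1,1,2).

Now H_k = ker ∂_k / im ∂_{k+1}, so:

  H_1: rank ker ∂_1 − rank ∂_2 = (15 − 5) − 10 = 0, and ∂_2 has invariant factor 2 > 1, so H_1 = Z/2.

H_1 = Z/2.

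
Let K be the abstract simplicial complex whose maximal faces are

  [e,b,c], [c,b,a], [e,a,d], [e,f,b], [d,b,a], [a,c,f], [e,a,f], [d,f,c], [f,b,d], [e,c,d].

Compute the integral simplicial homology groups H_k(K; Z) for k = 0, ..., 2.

H_0 = Z,  H_1 = Z/2Z,  H_2 = 0.

We work with the vertex ordering a < b < c < d < e < f. The simplices of K, each written with vertices in increasing order, are:

  0-simplices (6): a, b, c, d, e, f
  1-simplices (15): ab, ac, ad, ae, af, bc, bd, be, bf, cd, ce, cf, de, df, ef
  2-simplices (10): abc, abd, acf, ade, aef, bce, bdf, bef, cde, cdf

giving chain groups C_0 ≅ Z^6, C_1 ≅ Z^15, C_2 ≅ Z^10.

The boundary map ∂_1: C_1 → C_0 maps an edge to its endpoints' difference, ∂[p,q] = q − p.
This gives a 6×15 integer matrix of rank 5; reducing to Smith normal form yields diagonal entries (1,1,1,1,1).

The boundary map ∂_2: C_2 → C_1 maps a triangle to the signed sum of its edges. For instance
  ∂abd = bd − ad + ab,
  ∂ade = de − ae + ad.
This gives a 15×10 integer matrix of rank 10; reducing to Smith normal form yields diagonal entries (1,1,1,1,1,1,1,1,1,2).

From H_k ≅ ker(∂_k) / im(∂_{k+1}) we obtain:

  H_0: rank C_0 − rank ∂_1 = 6 − 5 = 1, and the invariant factors of ∂_1 are all 1, so H_0 ≅ Z.
  H_1: rank ker ∂_1 − rank ∂_2 = (15 − 5) − 10 = 0, and ∂_2 has invariant factor 2 > 1, so H_1 ≅ Z/2Z.
  H_2: rank ker ∂_2 − rank ∂_3 = (10 − 10) − 0 = 0, and there is no ∂_3, so H_2 ≅ 0.

(K is a triangulation of the real projective plane RP^2.)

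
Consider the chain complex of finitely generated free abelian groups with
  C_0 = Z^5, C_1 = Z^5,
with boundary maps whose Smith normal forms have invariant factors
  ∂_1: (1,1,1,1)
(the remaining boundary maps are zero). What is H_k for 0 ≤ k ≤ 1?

H_0 ≅ Z,  H_1 ≅ Z.

H_0: b_0 = 5 − 0 − 4 = 1; torsion from ∂_1 factors > 1: none. So H_0 ≅ Z.
H_1: b_1 = 5 − 4 − 0 = 1; torsion from ∂_2 factors > 1: none. So H_1 ≅ Z.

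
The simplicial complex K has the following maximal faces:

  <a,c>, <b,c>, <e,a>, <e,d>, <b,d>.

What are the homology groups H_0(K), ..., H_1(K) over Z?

H_0 = Z,  H_1 = Z.

K has 5 vertices, 5 edges.
rank ∂_0 = 0, rank ∂_1 = 4 ⇒ b_0 = 5 − 0 − 4 = 1; all invariant factors of ∂_1 are 1 so no torsion. So H_0 = Z.
rank ∂_1 = 4, rank ∂_2 = 0 ⇒ b_1 = 5 − 4 − 0 = 1. So H_1 = Z.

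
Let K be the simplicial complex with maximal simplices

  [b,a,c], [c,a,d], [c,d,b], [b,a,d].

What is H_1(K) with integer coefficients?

K has 4 vertices, 6 edges, 4 triangles.
rank ∂_1 = 3, rank ∂_2 = 3 ⇒ b_1 = 6 − 3 − 3 = 0; all invariant factors of ∂_2 are 1 so no torsion. So H_1 = 0.

H_1 = 0.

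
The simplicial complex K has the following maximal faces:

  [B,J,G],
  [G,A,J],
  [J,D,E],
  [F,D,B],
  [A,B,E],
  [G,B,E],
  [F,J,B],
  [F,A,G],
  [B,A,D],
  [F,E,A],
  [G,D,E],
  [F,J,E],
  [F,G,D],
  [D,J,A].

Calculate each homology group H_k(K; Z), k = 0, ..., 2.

H_0 ≅ Z,  H_1 ≅ Z^2,  H_2 ≅ Z.

Take the total order A < B < D < E < F < G < J on the vertex set. Then K (dimension 2) consists of the simplices:

  0-simplices (7): A, B, D, E, F, G, J
  1-simplices (21): AB, AD, AE, AF, AG, AJ, BD, BE, BF, BG, BJ, DE, DF, DG, DJ, EF, EG, EJ, FG, FJ, GJ
  2-simplices (14): ABD, ABE, ADJ, AEF, AFG, AGJ, BDF, BEG, BFJ, BGJ, DEG, DEJ, DFG, EFJ

Hence C_0 ≅ Z^7, C_1 ≅ Z^21, C_2 ≅ Z^14.

∂_1: C_1 → C_0 is given by ∂[p,q] = [q] − [p]. For instance
  ∂EF = F − E.
As a 7×21 matrix over Z this has rank 6, with invariant factors (1,1,1,1,1,1).

Boundary ∂_2: C_2 → C_1 acts by ∂[p,q,r] = [q,r] − [p,r] + [p,q]. For instance
  ∂BDF = DF − BF + BD,
  ∂DEJ = EJ − DJ + DE.
This gives a 21×14 integer matrix of rank 13; reducing to Smith normal form yields diagonal entries (1,1,1,1,1,1,1,1,1,1,1,1,1).

Computing H_k = (kernel of ∂_k) / (image of ∂_{k+1}):

  H_0: rank C_0 − rank ∂_1 = 7 − 6 = 1, and the invariant factors of ∂_1 are all 1, so H_0 = Z.
  H_1: rank ker ∂_1 − rank ∂_2 = (21 − 6) − 13 = 2, and the invariant factors of ∂_2 are all 1, so H_1 = Z^2.
  H_2: rank ker ∂_2 − rank ∂_3 = (14 − 13) − 0 = 1, and there is no ∂_3, so H_2 = Z.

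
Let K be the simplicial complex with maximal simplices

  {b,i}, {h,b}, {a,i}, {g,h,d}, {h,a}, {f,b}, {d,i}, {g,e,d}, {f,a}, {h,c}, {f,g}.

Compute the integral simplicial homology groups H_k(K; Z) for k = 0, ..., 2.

K has 9 vertices, 14 edges, 2 triangles.
rank ∂_0 = 0, rank ∂_1 = 8 ⇒ b_0 = 9 − 0 − 8 = 1; all invariant factors of ∂_1 are 1 so no torsion. So H_0 = Z.
rank ∂_1 = 8, rank ∂_2 = 2 ⇒ b_1 = 14 − 8 − 2 = 4; all invariant factors of ∂_2 are 1 so no torsion. So H_1 = Z^4.
rank ∂_2 = 2, rank ∂_3 = 0 ⇒ b_2 = 2 − 2 − 0 = 0. So H_2 = 0.

H_0 ≅ Z,  H_1 ≅ Z^4,  H_2 = 0.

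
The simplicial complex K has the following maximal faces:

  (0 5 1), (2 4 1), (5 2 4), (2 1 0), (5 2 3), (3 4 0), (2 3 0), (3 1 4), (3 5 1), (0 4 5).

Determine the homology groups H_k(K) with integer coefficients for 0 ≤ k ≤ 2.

We work with the vertex ordering 0 < 1 < 2 < 3 < 4 < 5. The simplices of K, each written with vertices in increasing order, are:

  0-simplices (6): [0], [1], [2], [3], [4], [5]
  1-simplices (15): [0,1], [0,2], [0,3], [0,4], [0,5], [1,2], [1,3], [1,4], [1,5], [2,3], [2,4], [2,5], [3,4], [3,5], [4,5]
  2-simplices (10): [0,1,2], [0,1,5], [0,2,3], [0,3,4], [0,4,5], [1,2,4], [1,3,4], [1,3,5], [2,3,5], [2,4,5]

so the chain groups are C_0 ≅ Z^6, C_1 ≅ Z^15, C_2 ≅ Z^10.

The boundary map ∂_1: C_1 → C_0 sends each edge [p,q] (with p < q) to q − p. For instance
  ∂[0,1] = [1] − [0].
As a 6×15 matrix over Z this has rank 5, with invariant factors (1,1,1,1,1).

The boundary map ∂_2: C_2 → C_1 maps a triangle to the signed sum of its edges. For instance
  ∂[1,2,4] = [2,4] − [1,4] + [1,2],
  ∂[1,3,4] = [3,4] − [1,4] + [1,3].
As a 15×10 matrix over Z this has rank 10, with invariant factors (1,1,1,1,1,1,1,1,1,2).

From H_k ≅ ker(∂_k) / im(∂_{k+1}) we obtain:

  H_0: rank C_0 − rank ∂_1 = 6 − 5 = 1, and the invariant factors of ∂_1 are all 1, so H_0 = Z.
  H_1: rank ker ∂_1 − rank ∂_2 = (15 − 5) − 10 = 0, and ∂_2 has invariant factor 2 > 1, so H_1 = Z/2.
  H_2: rank ker ∂_2 − rank ∂_3 = (10 − 10) − 0 = 0, and there is no ∂_3, so H_2 = 0.

H_0 ≅ Z,  H_1 ≅ Z/2,  H_2 = 0.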